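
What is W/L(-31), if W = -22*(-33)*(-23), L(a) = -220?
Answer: 759/10 ≈ 75.900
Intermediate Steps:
W = -16698 (W = 726*(-23) = -16698)
W/L(-31) = -16698/(-220) = -16698*(-1/220) = 759/10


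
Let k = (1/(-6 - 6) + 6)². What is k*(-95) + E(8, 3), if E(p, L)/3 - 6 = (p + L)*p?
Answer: -438287/144 ≈ -3043.7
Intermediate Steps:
k = 5041/144 (k = (1/(-12) + 6)² = (-1/12 + 6)² = (71/12)² = 5041/144 ≈ 35.007)
E(p, L) = 18 + 3*p*(L + p) (E(p, L) = 18 + 3*((p + L)*p) = 18 + 3*((L + p)*p) = 18 + 3*(p*(L + p)) = 18 + 3*p*(L + p))
k*(-95) + E(8, 3) = (5041/144)*(-95) + (18 + 3*8² + 3*3*8) = -478895/144 + (18 + 3*64 + 72) = -478895/144 + (18 + 192 + 72) = -478895/144 + 282 = -438287/144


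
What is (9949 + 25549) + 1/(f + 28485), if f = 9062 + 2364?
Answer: 1416760679/39911 ≈ 35498.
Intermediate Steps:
f = 11426
(9949 + 25549) + 1/(f + 28485) = (9949 + 25549) + 1/(11426 + 28485) = 35498 + 1/39911 = 1416760679/39911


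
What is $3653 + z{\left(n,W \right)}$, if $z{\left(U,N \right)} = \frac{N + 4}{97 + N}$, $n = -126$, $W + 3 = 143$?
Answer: $\frac{288635}{79} \approx 3653.6$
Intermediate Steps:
$W = 140$ ($W = -3 + 143 = 140$)
$z{\left(U,N \right)} = \frac{4 + N}{97 + N}$
$3653 + z{\left(n,W \right)} = 3653 + \frac{4 + 140}{97 + 140} = 3653 + \frac{1}{237} \cdot 144 = 3653 + \frac{48}{79} = \frac{288635}{79}$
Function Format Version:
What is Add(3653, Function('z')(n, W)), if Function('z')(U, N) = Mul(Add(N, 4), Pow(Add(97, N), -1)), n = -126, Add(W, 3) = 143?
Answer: Rational(288635, 79) ≈ 3653.6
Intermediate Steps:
W = 140 (W = Add(-3, 143) = 140)
Function('z')(U, N) = Mul(Pow(Add(97, N), -1), Add(4, N)) (Function('z')(U, N) = Mul(Add(4, N), Pow(Add(97, N), -1)) = Mul(Pow(Add(97, N), -1), Add(4, N)))
Add(3653, Function('z')(n, W)) = Add(3653, Mul(Pow(Add(97, 140), -1), Add(4, 140))) = Add(3653, Mul(Pow(237, -1), 144)) = Add(3653, Mul(Rational(1, 237), 144)) = Add(3653, Rational(48, 79)) = Rational(288635, 79)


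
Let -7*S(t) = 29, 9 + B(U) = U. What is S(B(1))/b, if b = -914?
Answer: 29/6398 ≈ 0.0045327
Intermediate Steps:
B(U) = -9 + U
S(t) = -29/7 (S(t) = -⅐*29 = -29/7)
S(B(1))/b = -29/7/(-914) = -29/7*(-1/914) = 29/6398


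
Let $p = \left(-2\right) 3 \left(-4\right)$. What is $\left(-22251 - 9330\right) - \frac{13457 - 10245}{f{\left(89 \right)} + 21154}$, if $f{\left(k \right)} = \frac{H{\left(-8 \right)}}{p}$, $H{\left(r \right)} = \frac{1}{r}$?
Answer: $- \frac{128268964131}{4061567} \approx -31581.0$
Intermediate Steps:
$p = 24$ ($p = \left(-6\right) \left(-4\right) = 24$)
$f{\left(k \right)} = - \frac{1}{192}$ ($f{\left(k \right)} = \frac{1}{\left(-8\right) 24} = \left(- \frac{1}{8}\right) \frac{1}{24} = - \frac{1}{192}$)
$\left(-22251 - 9330\right) - \frac{13457 - 10245}{f{\left(89 \right)} + 21154} = \left(-22251 - 9330\right) - \frac{13457 - 10245}{- \frac{1}{192} + 21154} = \left(-22251 - 9330\right) - \frac{3212}{\frac{4061567}{192}} = -31581 - 3212 \cdot \frac{192}{4061567} = -31581 - \frac{616704}{4061567} = - \frac{128268964131}{4061567}$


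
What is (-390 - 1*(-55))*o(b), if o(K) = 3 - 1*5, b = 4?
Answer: 670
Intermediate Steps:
o(K) = -2 (o(K) = 3 - 5 = -2)
(-390 - 1*(-55))*o(b) = (-390 - 1*(-55))*(-2) = (-390 + 55)*(-2) = -335*(-2) = 670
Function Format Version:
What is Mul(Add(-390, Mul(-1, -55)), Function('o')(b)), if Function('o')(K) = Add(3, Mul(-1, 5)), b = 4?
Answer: 670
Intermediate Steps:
Function('o')(K) = -2 (Function('o')(K) = Add(3, -5) = -2)
Mul(Add(-390, Mul(-1, -55)), Function('o')(b)) = Mul(Add(-390, Mul(-1, -55)), -2) = Mul(Add(-390, 55), -2) = Mul(-335, -2) = 670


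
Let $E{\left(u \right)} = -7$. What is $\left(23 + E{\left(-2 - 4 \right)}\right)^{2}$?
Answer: $256$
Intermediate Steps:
$\left(23 + E{\left(-2 - 4 \right)}\right)^{2} = \left(23 - 7\right)^{2} = 16^{2} = 256$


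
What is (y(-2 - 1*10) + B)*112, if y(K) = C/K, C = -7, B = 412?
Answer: 138628/3 ≈ 46209.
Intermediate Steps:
y(K) = -7/K
(y(-2 - 1*10) + B)*112 = (-7/(-2 - 1*10) + 412)*112 = (-7/(-2 - 10) + 412)*112 = (-7/(-12) + 412)*112 = (-7*(-1/12) + 412)*112 = (7/12 + 412)*112 = (4951/12)*112 = 138628/3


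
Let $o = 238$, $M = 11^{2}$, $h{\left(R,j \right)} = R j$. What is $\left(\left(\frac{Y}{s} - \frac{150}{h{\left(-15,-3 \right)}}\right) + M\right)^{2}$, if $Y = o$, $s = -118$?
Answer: $\frac{419020900}{31329} \approx 13375.0$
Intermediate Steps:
$M = 121$
$Y = 238$
$\left(\left(\frac{Y}{s} - \frac{150}{h{\left(-15,-3 \right)}}\right) + M\right)^{2} = \left(\left(\frac{238}{-118} - \frac{150}{\left(-15\right) \left(-3\right)}\right) + 121\right)^{2} = \left(\left(238 \left(- \frac{1}{118}\right) - \frac{150}{45}\right) + 121\right)^{2} = \left(\left(- \frac{119}{59} - \frac{10}{3}\right) + 121\right)^{2} = \left(- \frac{947}{177} + 121\right)^{2} = \left(\frac{20470}{177}\right)^{2} = \frac{419020900}{31329}$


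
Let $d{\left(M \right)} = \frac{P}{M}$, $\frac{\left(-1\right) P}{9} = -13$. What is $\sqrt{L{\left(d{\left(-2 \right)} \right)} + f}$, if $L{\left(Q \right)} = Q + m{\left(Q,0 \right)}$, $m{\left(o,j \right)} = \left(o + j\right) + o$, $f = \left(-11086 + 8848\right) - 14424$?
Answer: $\frac{5 i \sqrt{2694}}{2} \approx 129.76 i$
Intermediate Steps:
$P = 117$ ($P = \left(-9\right) \left(-13\right) = 117$)
$f = -16662$ ($f = -2238 - 14424 = -16662$)
$m{\left(o,j \right)} = j + 2 o$ ($m{\left(o,j \right)} = \left(j + o\right) + o = j + 2 o$)
$d{\left(M \right)} = \frac{117}{M}$
$L{\left(Q \right)} = 3 Q$ ($L{\left(Q \right)} = Q + \left(0 + 2 Q\right) = Q + 2 Q = 3 Q$)
$\sqrt{L{\left(d{\left(-2 \right)} \right)} + f} = \sqrt{3 \frac{117}{-2} - 16662} = \sqrt{3 \cdot 117 \left(- \frac{1}{2}\right) - 16662} = \sqrt{3 \left(- \frac{117}{2}\right) - 16662} = \sqrt{- \frac{351}{2} - 16662} = \sqrt{- \frac{33675}{2}} = \frac{5 i \sqrt{2694}}{2}$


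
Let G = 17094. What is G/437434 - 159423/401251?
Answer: -31439027994/87760414967 ≈ -0.35824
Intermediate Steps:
G/437434 - 159423/401251 = 17094/437434 - 159423/401251 = 17094*(1/437434) - 159423*1/401251 = 8547/218717 - 159423/401251 = -31439027994/87760414967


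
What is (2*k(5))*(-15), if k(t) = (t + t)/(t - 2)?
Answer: -100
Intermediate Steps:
k(t) = 2*t/(-2 + t) (k(t) = (2*t)/(-2 + t) = 2*t/(-2 + t))
(2*k(5))*(-15) = (2*(2*5/(-2 + 5)))*(-15) = (2*(2*5/3))*(-15) = (2*(2*5*(⅓)))*(-15) = (2*(10/3))*(-15) = (20/3)*(-15) = -100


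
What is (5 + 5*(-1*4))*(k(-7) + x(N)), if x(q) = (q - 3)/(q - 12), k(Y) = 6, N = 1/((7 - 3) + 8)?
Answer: -13395/143 ≈ -93.671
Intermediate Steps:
N = 1/12 (N = 1/(4 + 8) = 1/12 ≈ 0.083333)
x(q) = (-3 + q)/(-12 + q)
(5 + 5*(-1*4))*(k(-7) + x(N)) = (5 + 5*(-1*4))*(6 + (-3 + 1/12)/(-12 + 1/12)) = (5 + 5*(-4))*(6 - 35/12/(-143/12)) = (5 - 20)*(6 - 12/143*(-35/12)) = -15*(6 + 35/143) = -15*893/143 = -13395/143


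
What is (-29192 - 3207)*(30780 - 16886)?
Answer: -450151706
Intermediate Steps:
(-29192 - 3207)*(30780 - 16886) = -32399*13894 = -450151706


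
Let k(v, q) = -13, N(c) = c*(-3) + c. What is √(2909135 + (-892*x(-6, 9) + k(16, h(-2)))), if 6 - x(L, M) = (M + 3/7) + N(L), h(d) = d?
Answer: √143221330/7 ≈ 1709.6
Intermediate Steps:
N(c) = -2*c (N(c) = -3*c + c = -2*c)
x(L, M) = 39/7 - M + 2*L (x(L, M) = 6 - ((M + 3/7) - 2*L) = 6 - ((3/7 + M) - 2*L) = 6 - (3/7 + M - 2*L) = 6 + (-3/7 - M + 2*L) = 39/7 - M + 2*L)
√(2909135 + (-892*x(-6, 9) + k(16, h(-2)))) = √(2909135 + (-892*(39/7 - 1*9 + 2*(-6)) - 13)) = √(2909135 + (-892*(39/7 - 9 - 12) - 13)) = √(2909135 + (-892*(-108/7) - 13)) = √(2909135 + (96336/7 - 13)) = √(2909135 + 96245/7) = √(20460190/7) = √143221330/7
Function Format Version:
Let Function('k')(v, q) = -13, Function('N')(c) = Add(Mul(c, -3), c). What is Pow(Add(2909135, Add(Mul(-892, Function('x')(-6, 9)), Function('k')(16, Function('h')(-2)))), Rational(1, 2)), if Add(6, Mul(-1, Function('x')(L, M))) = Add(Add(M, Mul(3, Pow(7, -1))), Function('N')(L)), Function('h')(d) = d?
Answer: Mul(Rational(1, 7), Pow(143221330, Rational(1, 2))) ≈ 1709.6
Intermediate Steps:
Function('N')(c) = Mul(-2, c) (Function('N')(c) = Add(Mul(-3, c), c) = Mul(-2, c))
Function('x')(L, M) = Add(Rational(39, 7), Mul(-1, M), Mul(2, L)) (Function('x')(L, M) = Add(6, Mul(-1, Add(Add(M, Mul(3, Pow(7, -1))), Mul(-2, L)))) = Add(6, Mul(-1, Add(Add(M, Mul(3, Rational(1, 7))), Mul(-2, L)))) = Add(6, Mul(-1, Add(Add(M, Rational(3, 7)), Mul(-2, L)))) = Add(6, Mul(-1, Add(Add(Rational(3, 7), M), Mul(-2, L)))) = Add(6, Mul(-1, Add(Rational(3, 7), M, Mul(-2, L)))) = Add(6, Add(Rational(-3, 7), Mul(-1, M), Mul(2, L))) = Add(Rational(39, 7), Mul(-1, M), Mul(2, L)))
Pow(Add(2909135, Add(Mul(-892, Function('x')(-6, 9)), Function('k')(16, Function('h')(-2)))), Rational(1, 2)) = Pow(Add(2909135, Add(Mul(-892, Add(Rational(39, 7), Mul(-1, 9), Mul(2, -6))), -13)), Rational(1, 2)) = Pow(Add(2909135, Add(Mul(-892, Add(Rational(39, 7), -9, -12)), -13)), Rational(1, 2)) = Pow(Add(2909135, Add(Mul(-892, Rational(-108, 7)), -13)), Rational(1, 2)) = Pow(Add(2909135, Add(Rational(96336, 7), -13)), Rational(1, 2)) = Pow(Add(2909135, Rational(96245, 7)), Rational(1, 2)) = Pow(Rational(20460190, 7), Rational(1, 2)) = Mul(Rational(1, 7), Pow(143221330, Rational(1, 2)))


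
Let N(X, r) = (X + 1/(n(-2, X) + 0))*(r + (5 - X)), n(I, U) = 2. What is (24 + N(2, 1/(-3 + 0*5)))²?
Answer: 8464/9 ≈ 940.44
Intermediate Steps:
N(X, r) = (½ + X)*(5 + r - X) (N(X, r) = (X + 1/(2 + 0))*(r + (5 - X)) = (X + 1/2)*(5 + r - X) = (X + ½)*(5 + r - X) = (½ + X)*(5 + r - X))
(24 + N(2, 1/(-3 + 0*5)))² = (24 + (5/2 + 1/(2*(-3 + 0*5)) - ½*2 + 2*(5 + 1/(-3 + 0*5) - 1*2)))² = (24 + (5/2 + 1/(2*(-3 + 0)) - 1 + 2*(5 + 1/(-3 + 0) - 2)))² = (24 + (5/2 + (½)/(-3) - 1 + 2*(5 + 1/(-3) - 2)))² = (24 + (5/2 + (½)*(-⅓) - 1 + 2*(5 - ⅓ - 2)))² = (24 + (5/2 - ⅙ - 1 + 2*(8/3)))² = (24 + (5/2 - ⅙ - 1 + 16/3))² = (24 + 20/3)² = (92/3)² = 8464/9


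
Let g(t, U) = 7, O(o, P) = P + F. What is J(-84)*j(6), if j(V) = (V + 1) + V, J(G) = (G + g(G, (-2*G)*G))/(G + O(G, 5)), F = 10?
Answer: 1001/69 ≈ 14.507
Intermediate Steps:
O(o, P) = 10 + P (O(o, P) = P + 10 = 10 + P)
J(G) = (7 + G)/(15 + G) (J(G) = (G + 7)/(G + (10 + 5)) = (7 + G)/(G + 15) = (7 + G)/(15 + G))
j(V) = 1 + 2*V (j(V) = (1 + V) + V = 1 + 2*V)
J(-84)*j(6) = ((7 - 84)/(15 - 84))*(1 + 2*6) = (-77/(-69))*(1 + 12) = -1/69*(-77)*13 = (77/69)*13 = 1001/69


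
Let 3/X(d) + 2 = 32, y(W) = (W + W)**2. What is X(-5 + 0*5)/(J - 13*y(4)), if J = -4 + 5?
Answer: -1/8310 ≈ -0.00012034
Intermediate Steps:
J = 1
y(W) = 4*W**2 (y(W) = (2*W)**2 = 4*W**2)
X(d) = 1/10 (X(d) = 3/(-2 + 32) = 3/30 = 3*(1/30) = 1/10)
X(-5 + 0*5)/(J - 13*y(4)) = 1/(10*(1 - 52*4**2)) = 1/(10*(1 - 52*16)) = 1/(10*(1 - 13*64)) = 1/(10*(1 - 832)) = (1/10)/(-831) = (1/10)*(-1/831) = -1/8310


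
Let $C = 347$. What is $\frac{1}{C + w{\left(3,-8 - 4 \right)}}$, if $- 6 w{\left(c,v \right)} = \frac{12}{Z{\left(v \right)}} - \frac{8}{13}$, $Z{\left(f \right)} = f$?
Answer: $\frac{26}{9029} \approx 0.0028796$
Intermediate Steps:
$w{\left(c,v \right)} = \frac{4}{39} - \frac{2}{v}$ ($w{\left(c,v \right)} = - \frac{\frac{12}{v} - \frac{8}{13}}{6} = - \frac{- \frac{8}{13} + \frac{12}{v}}{6} = \frac{4}{39} - \frac{2}{v}$)
$\frac{1}{C + w{\left(3,-8 - 4 \right)}} = \frac{1}{347 - \left(- \frac{4}{39} + \frac{2}{-8 - 4}\right)} = \frac{1}{347 - \left(- \frac{4}{39} + \frac{2}{-12}\right)} = \frac{1}{347 + \left(\frac{4}{39} - - \frac{1}{6}\right)} = \frac{1}{347 + \left(\frac{4}{39} + \frac{1}{6}\right)} = \frac{1}{347 + \frac{7}{26}} = \frac{1}{\frac{9029}{26}} = \frac{26}{9029}$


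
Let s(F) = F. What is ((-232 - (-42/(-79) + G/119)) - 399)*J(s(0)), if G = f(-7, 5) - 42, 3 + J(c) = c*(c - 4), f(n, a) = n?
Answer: 2542782/1343 ≈ 1893.4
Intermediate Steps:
J(c) = -3 + c*(-4 + c) (J(c) = -3 + c*(c - 4) = -3 + c*(-4 + c))
G = -49 (G = -7 - 42 = -49)
((-232 - (-42/(-79) + G/119)) - 399)*J(s(0)) = ((-232 - (-42/(-79) - 49/119)) - 399)*(-3 + 0**2 - 4*0) = ((-232 - (-42*(-1/79) - 49*1/119)) - 399)*(-3 + 0 + 0) = ((-232 - (42/79 - 7/17)) - 399)*(-3) = ((-232 - 1*161/1343) - 399)*(-3) = ((-232 - 161/1343) - 399)*(-3) = (-311737/1343 - 399)*(-3) = -847594/1343*(-3) = 2542782/1343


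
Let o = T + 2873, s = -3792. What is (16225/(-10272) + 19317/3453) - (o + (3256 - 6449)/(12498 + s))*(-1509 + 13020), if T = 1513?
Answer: -866050219627650853/17155277472 ≈ -5.0483e+7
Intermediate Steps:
o = 4386 (o = 1513 + 2873 = 4386)
(16225/(-10272) + 19317/3453) - (o + (3256 - 6449)/(12498 + s))*(-1509 + 13020) = (16225/(-10272) + 19317/3453) - (4386 + (3256 - 6449)/(12498 - 3792))*(-1509 + 13020) = (16225*(-1/10272) + 19317*(1/3453)) - (4386 - 3193/8706)*11511 = (-16225/10272 + 6439/1151) - (4386 - 3193*1/8706)*11511 = 47466433/11823072 - (4386 - 3193/8706)*11511 = 47466433/11823072 - 38181323*11511/8706 = 47466433/11823072 - 1*146501736351/2902 = 47466433/11823072 - 146501736351/2902 = -866050219627650853/17155277472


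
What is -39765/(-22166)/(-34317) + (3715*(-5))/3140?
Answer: -470986055525/79616858436 ≈ -5.9157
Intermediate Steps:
-39765/(-22166)/(-34317) + (3715*(-5))/3140 = -39765*(-1/22166)*(-1/34317) - 18575*1/3140 = (39765/22166)*(-1/34317) - 3715/628 = -13255/253556874 - 3715/628 = -470986055525/79616858436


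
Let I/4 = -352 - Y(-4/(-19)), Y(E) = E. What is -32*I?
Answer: 856576/19 ≈ 45083.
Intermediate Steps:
I = -26768/19 (I = 4*(-352 - (-4)/(-19)) = 4*(-352 - (-4)*(-1)/19) = 4*(-352 - 1*4/19) = 4*(-352 - 4/19) = 4*(-6692/19) = -26768/19 ≈ -1408.8)
-32*I = -32*(-26768/19) = 856576/19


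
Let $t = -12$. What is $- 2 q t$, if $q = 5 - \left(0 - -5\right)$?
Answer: $0$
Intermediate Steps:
$q = 0$ ($q = 5 - \left(0 + 5\right) = 5 - 5 = 0$)
$- 2 q t = \left(-2\right) 0 \left(-12\right) = 0 \left(-12\right) = 0$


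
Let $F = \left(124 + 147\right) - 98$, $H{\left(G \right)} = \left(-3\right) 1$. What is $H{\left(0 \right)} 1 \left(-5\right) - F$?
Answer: $-158$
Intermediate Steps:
$H{\left(G \right)} = -3$
$F = 173$ ($F = 271 - 98 = 173$)
$H{\left(0 \right)} 1 \left(-5\right) - F = \left(-3\right) 1 \left(-5\right) - 173 = \left(-3\right) \left(-5\right) - 173 = 15 - 173 = -158$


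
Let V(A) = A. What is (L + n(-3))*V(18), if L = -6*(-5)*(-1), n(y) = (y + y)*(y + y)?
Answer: 108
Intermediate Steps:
n(y) = 4*y² (n(y) = (2*y)*(2*y) = 4*y²)
L = -30 (L = 30*(-1) = -30)
(L + n(-3))*V(18) = (-30 + 4*(-3)²)*18 = (-30 + 4*9)*18 = (-30 + 36)*18 = 6*18 = 108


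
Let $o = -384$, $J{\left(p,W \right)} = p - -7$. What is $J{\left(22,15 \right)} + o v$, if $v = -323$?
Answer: $124061$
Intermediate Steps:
$J{\left(p,W \right)} = 7 + p$ ($J{\left(p,W \right)} = p + 7 = 7 + p$)
$J{\left(22,15 \right)} + o v = \left(7 + 22\right) - -124032 = 29 + 124032 = 124061$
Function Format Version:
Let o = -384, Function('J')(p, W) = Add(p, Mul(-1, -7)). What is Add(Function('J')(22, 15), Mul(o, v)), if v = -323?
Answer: 124061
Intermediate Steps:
Function('J')(p, W) = Add(7, p) (Function('J')(p, W) = Add(p, 7) = Add(7, p))
Add(Function('J')(22, 15), Mul(o, v)) = Add(Add(7, 22), Mul(-384, -323)) = Add(29, 124032) = 124061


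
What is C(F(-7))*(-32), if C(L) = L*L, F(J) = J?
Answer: -1568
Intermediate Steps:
C(L) = L²
C(F(-7))*(-32) = (-7)²*(-32) = 49*(-32) = -1568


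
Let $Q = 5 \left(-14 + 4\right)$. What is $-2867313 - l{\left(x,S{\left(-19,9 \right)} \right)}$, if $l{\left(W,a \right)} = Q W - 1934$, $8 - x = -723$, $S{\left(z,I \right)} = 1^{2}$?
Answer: $-2828829$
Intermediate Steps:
$Q = -50$ ($Q = 5 \left(-10\right) = -50$)
$S{\left(z,I \right)} = 1$
$x = 731$ ($x = 8 - -723 = 8 + 723 = 731$)
$l{\left(W,a \right)} = -1934 - 50 W$ ($l{\left(W,a \right)} = - 50 W - 1934 = -1934 - 50 W$)
$-2867313 - l{\left(x,S{\left(-19,9 \right)} \right)} = -2867313 - \left(-1934 - 36550\right) = -2867313 - -38484 = -2867313 + 38484 = -2828829$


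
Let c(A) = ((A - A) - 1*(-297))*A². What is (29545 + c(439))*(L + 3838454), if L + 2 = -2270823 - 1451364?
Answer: 6658227047730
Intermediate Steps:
L = -3722189 (L = -2 + (-2270823 - 1451364) = -2 - 3722187 = -3722189)
c(A) = 297*A² (c(A) = (0 + 297)*A² = 297*A²)
(29545 + c(439))*(L + 3838454) = (29545 + 297*439²)*(-3722189 + 3838454) = (29545 + 297*192721)*116265 = (29545 + 57238137)*116265 = 57267682*116265 = 6658227047730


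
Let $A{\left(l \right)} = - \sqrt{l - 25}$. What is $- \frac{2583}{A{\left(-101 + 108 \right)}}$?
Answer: $- \frac{861 i \sqrt{2}}{2} \approx - 608.82 i$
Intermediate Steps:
$A{\left(l \right)} = - \sqrt{-25 + l}$
$- \frac{2583}{A{\left(-101 + 108 \right)}} = - \frac{2583}{\left(-1\right) \sqrt{-25 + \left(-101 + 108\right)}} = - \frac{2583}{\left(-1\right) \sqrt{-25 + 7}} = - \frac{2583}{\left(-1\right) \sqrt{-18}} = - \frac{2583}{\left(-1\right) 3 i \sqrt{2}} = - \frac{2583}{\left(-3\right) i \sqrt{2}} = - 2583 \frac{i \sqrt{2}}{6} = - \frac{861 i \sqrt{2}}{2}$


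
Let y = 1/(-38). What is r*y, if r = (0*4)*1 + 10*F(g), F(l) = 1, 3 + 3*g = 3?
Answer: -5/19 ≈ -0.26316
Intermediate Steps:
g = 0 (g = -1 + (⅓)*3 = -1 + 1 = 0)
y = -1/38 ≈ -0.026316
r = 10 (r = (0*4)*1 + 10*1 = 0*1 + 10 = 0 + 10 = 10)
r*y = 10*(-1/38) = -5/19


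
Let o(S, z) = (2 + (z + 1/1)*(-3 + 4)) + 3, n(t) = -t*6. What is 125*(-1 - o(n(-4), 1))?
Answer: -1000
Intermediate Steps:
n(t) = -6*t
o(S, z) = 6 + z (o(S, z) = (2 + (z + 1)*1) + 3 = (2 + (1 + z)*1) + 3 = (2 + (1 + z)) + 3 = (3 + z) + 3 = 6 + z)
125*(-1 - o(n(-4), 1)) = 125*(-1 - (6 + 1)) = 125*(-1 - 1*7) = 125*(-1 - 7) = 125*(-8) = -1000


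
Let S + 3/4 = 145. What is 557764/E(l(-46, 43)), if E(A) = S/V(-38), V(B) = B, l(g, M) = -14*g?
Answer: -84780128/577 ≈ -1.4693e+5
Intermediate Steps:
S = 577/4 (S = -¾ + 145 = 577/4 ≈ 144.25)
E(A) = -577/152 (E(A) = (577/4)/(-38) = (577/4)*(-1/38) = -577/152)
557764/E(l(-46, 43)) = 557764/(-577/152) = 557764*(-152/577) = -84780128/577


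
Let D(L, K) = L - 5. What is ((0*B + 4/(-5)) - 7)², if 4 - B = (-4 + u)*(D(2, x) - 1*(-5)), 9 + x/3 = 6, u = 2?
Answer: 1521/25 ≈ 60.840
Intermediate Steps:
x = -9 (x = -27 + 3*6 = -27 + 18 = -9)
D(L, K) = -5 + L
B = 8 (B = 4 - (-4 + 2)*((-5 + 2) - 1*(-5)) = 4 - (-2)*(-3 + 5) = 4 - (-2)*2 = 4 - 1*(-4) = 4 + 4 = 8)
((0*B + 4/(-5)) - 7)² = ((0*8 + 4/(-5)) - 7)² = ((0 + 4*(-⅕)) - 7)² = ((0 - ⅘) - 7)² = (-⅘ - 7)² = (-39/5)² = 1521/25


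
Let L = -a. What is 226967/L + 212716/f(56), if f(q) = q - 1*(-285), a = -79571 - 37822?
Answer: 25048765135/40031013 ≈ 625.73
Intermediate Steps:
a = -117393
L = 117393 (L = -1*(-117393) = 117393)
f(q) = 285 + q (f(q) = q + 285 = 285 + q)
226967/L + 212716/f(56) = 226967/117393 + 212716/(285 + 56) = 226967*(1/117393) + 212716/341 = 226967/117393 + 212716*(1/341) = 226967/117393 + 212716/341 = 25048765135/40031013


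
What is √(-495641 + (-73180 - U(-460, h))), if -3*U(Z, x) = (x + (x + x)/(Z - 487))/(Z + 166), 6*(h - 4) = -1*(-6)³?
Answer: 3*I*√2777340867329/6629 ≈ 754.2*I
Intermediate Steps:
h = 40 (h = 4 + (-1*(-6)³)/6 = 4 + (-1*(-216))/6 = 4 + (⅙)*216 = 4 + 36 = 40)
U(Z, x) = -(x + 2*x/(-487 + Z))/(3*(166 + Z)) (U(Z, x) = -(x + (x + x)/(Z - 487))/(3*(Z + 166)) = -(x + (2*x)/(-487 + Z))/(3*(166 + Z)) = -(x + 2*x/(-487 + Z))/(3*(166 + Z)))
√(-495641 + (-73180 - U(-460, h))) = √(-495641 + (-73180 - 40*(-485 - 460)/(3*(80842 - 1*(-460)² + 321*(-460))))) = √(-495641 + (-73180 - 40*(-945)/(3*(80842 - 1*211600 - 147660)))) = √(-495641 + (-73180 - 40*(-945)/(3*(80842 - 211600 - 147660)))) = √(-495641 + (-73180 - 40*(-945)/(3*(-278418)))) = √(-495641 + (-73180 - 40*(-1)*(-945)/(3*278418))) = √(-495641 + (-73180 - 1*300/6629)) = √(-495641 + (-73180 - 300/6629)) = √(-495641 - 485110520/6629) = √(-3770714709/6629) = 3*I*√2777340867329/6629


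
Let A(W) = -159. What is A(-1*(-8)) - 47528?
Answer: -47687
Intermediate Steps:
A(-1*(-8)) - 47528 = -159 - 47528 = -47687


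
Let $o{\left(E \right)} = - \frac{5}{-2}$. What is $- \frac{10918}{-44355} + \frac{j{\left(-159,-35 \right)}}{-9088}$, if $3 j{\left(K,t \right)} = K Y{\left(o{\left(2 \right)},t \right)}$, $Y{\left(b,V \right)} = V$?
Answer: $\frac{16944259}{403098240} \approx 0.042035$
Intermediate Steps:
$o{\left(E \right)} = \frac{5}{2}$ ($o{\left(E \right)} = \left(-5\right) \left(- \frac{1}{2}\right) = \frac{5}{2}$)
$j{\left(K,t \right)} = \frac{K t}{3}$
$- \frac{10918}{-44355} + \frac{j{\left(-159,-35 \right)}}{-9088} = - \frac{10918}{-44355} + \frac{\frac{1}{3} \left(-159\right) \left(-35\right)}{-9088} = \left(-10918\right) \left(- \frac{1}{44355}\right) + 1855 \left(- \frac{1}{9088}\right) = \frac{10918}{44355} - \frac{1855}{9088} = \frac{16944259}{403098240}$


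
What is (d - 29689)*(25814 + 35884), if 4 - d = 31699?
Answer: -3787270032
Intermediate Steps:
d = -31695 (d = 4 - 1*31699 = 4 - 31699 = -31695)
(d - 29689)*(25814 + 35884) = (-31695 - 29689)*(25814 + 35884) = -61384*61698 = -3787270032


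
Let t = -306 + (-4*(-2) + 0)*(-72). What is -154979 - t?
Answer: -154097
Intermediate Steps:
t = -882 (t = -306 + (8 + 0)*(-72) = -306 + 8*(-72) = -306 - 576 = -882)
-154979 - t = -154979 - 1*(-882) = -154979 + 882 = -154097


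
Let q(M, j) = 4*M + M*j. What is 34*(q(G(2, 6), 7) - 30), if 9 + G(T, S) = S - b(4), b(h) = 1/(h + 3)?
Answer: -15368/7 ≈ -2195.4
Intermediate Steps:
b(h) = 1/(3 + h)
G(T, S) = -64/7 + S (G(T, S) = -9 + (S - 1/(3 + 4)) = -9 + (S - 1/7) = -9 + (S - 1*⅐) = -9 + (S - ⅐) = -9 + (-⅐ + S) = -64/7 + S)
34*(q(G(2, 6), 7) - 30) = 34*((-64/7 + 6)*(4 + 7) - 30) = 34*(-22/7*11 - 30) = 34*(-242/7 - 30) = 34*(-452/7) = -15368/7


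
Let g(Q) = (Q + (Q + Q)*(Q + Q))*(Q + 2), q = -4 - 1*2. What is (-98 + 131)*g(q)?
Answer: -18216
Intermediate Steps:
q = -6 (q = -4 - 2 = -6)
g(Q) = (2 + Q)*(Q + 4*Q**2) (g(Q) = (Q + (2*Q)*(2*Q))*(2 + Q) = (Q + 4*Q**2)*(2 + Q) = (2 + Q)*(Q + 4*Q**2))
(-98 + 131)*g(q) = (-98 + 131)*(-6*(2 + 4*(-6)**2 + 9*(-6))) = 33*(-6*(2 + 4*36 - 54)) = 33*(-6*(2 + 144 - 54)) = 33*(-6*92) = 33*(-552) = -18216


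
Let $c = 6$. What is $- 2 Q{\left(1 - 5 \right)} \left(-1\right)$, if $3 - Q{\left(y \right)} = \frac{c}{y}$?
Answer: $9$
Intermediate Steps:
$Q{\left(y \right)} = 3 - \frac{6}{y}$
$- 2 Q{\left(1 - 5 \right)} \left(-1\right) = - 2 \left(3 - \frac{6}{1 - 5}\right) \left(-1\right) = - 2 \left(3 - \frac{6}{-4}\right) \left(-1\right) = - 2 \left(3 - - \frac{3}{2}\right) \left(-1\right) = - 2 \left(3 + \frac{3}{2}\right) \left(-1\right) = \left(-2\right) \frac{9}{2} \left(-1\right) = \left(-9\right) \left(-1\right) = 9$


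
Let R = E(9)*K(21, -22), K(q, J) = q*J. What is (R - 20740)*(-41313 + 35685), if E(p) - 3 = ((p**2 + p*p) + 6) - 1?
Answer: 558747840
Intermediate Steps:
K(q, J) = J*q
E(p) = 8 + 2*p**2 (E(p) = 3 + (((p**2 + p*p) + 6) - 1) = 3 + (((p**2 + p**2) + 6) - 1) = 3 + ((2*p**2 + 6) - 1) = 3 + ((6 + 2*p**2) - 1) = 3 + (5 + 2*p**2) = 8 + 2*p**2)
R = -78540 (R = (8 + 2*9**2)*(-22*21) = (8 + 2*81)*(-462) = (8 + 162)*(-462) = 170*(-462) = -78540)
(R - 20740)*(-41313 + 35685) = (-78540 - 20740)*(-41313 + 35685) = -99280*(-5628) = 558747840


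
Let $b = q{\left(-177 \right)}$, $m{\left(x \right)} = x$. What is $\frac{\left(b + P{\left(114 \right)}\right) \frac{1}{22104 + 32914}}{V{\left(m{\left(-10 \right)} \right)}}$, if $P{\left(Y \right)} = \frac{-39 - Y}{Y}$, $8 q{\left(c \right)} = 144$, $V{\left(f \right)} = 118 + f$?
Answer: $\frac{211}{75264624} \approx 2.8034 \cdot 10^{-6}$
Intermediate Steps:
$q{\left(c \right)} = 18$ ($q{\left(c \right)} = \frac{1}{8} \cdot 144 = 18$)
$P{\left(Y \right)} = \frac{-39 - Y}{Y}$
$b = 18$
$\frac{\left(b + P{\left(114 \right)}\right) \frac{1}{22104 + 32914}}{V{\left(m{\left(-10 \right)} \right)}} = \frac{\left(18 + \frac{-39 - 114}{114}\right) \frac{1}{22104 + 32914}}{118 - 10} = \frac{\left(18 + \frac{-39 - 114}{114}\right) \frac{1}{55018}}{108} = \left(18 + \frac{1}{114} \left(-153\right)\right) \frac{1}{55018} \cdot \frac{1}{108} = \left(18 - \frac{51}{38}\right) \frac{1}{55018} \cdot \frac{1}{108} = \frac{633}{38} \cdot \frac{1}{55018} \cdot \frac{1}{108} = \frac{633}{2090684} \cdot \frac{1}{108} = \frac{211}{75264624}$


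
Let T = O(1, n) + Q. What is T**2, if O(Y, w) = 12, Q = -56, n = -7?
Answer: 1936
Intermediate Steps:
T = -44 (T = 12 - 56 = -44)
T**2 = (-44)**2 = 1936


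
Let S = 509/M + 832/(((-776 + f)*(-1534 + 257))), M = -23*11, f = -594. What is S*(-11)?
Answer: 445139957/20119135 ≈ 22.125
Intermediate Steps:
M = -253
S = -445139957/221310485 (S = 509/(-253) + 832/(((-776 - 594)*(-1534 + 257))) = 509*(-1/253) + 832/((-1370*(-1277))) = -509/253 + 832/1749490 = -509/253 + 832*(1/1749490) = -509/253 + 416/874745 = -445139957/221310485 ≈ -2.0114)
S*(-11) = -445139957/221310485*(-11) = 445139957/20119135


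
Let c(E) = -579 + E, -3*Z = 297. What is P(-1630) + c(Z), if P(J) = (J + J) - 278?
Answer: -4216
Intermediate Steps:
Z = -99 (Z = -⅓*297 = -99)
P(J) = -278 + 2*J (P(J) = 2*J - 278 = -278 + 2*J)
P(-1630) + c(Z) = (-278 + 2*(-1630)) + (-579 - 99) = (-278 - 3260) - 678 = -3538 - 678 = -4216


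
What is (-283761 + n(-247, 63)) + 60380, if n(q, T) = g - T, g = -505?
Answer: -223949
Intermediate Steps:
n(q, T) = -505 - T
(-283761 + n(-247, 63)) + 60380 = (-283761 + (-505 - 1*63)) + 60380 = (-283761 + (-505 - 63)) + 60380 = (-283761 - 568) + 60380 = -284329 + 60380 = -223949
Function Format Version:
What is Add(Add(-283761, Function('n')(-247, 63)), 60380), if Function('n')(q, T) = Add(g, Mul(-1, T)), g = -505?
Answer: -223949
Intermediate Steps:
Function('n')(q, T) = Add(-505, Mul(-1, T))
Add(Add(-283761, Function('n')(-247, 63)), 60380) = Add(Add(-283761, Add(-505, Mul(-1, 63))), 60380) = Add(Add(-283761, Add(-505, -63)), 60380) = Add(Add(-283761, -568), 60380) = Add(-284329, 60380) = -223949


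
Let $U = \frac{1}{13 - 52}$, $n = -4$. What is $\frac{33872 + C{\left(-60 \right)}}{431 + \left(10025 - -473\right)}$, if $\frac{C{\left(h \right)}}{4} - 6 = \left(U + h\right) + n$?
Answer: $\frac{1311956}{426231} \approx 3.078$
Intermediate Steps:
$U = - \frac{1}{39}$ ($U = \frac{1}{-39} = - \frac{1}{39} \approx -0.025641$)
$C{\left(h \right)} = \frac{308}{39} + 4 h$ ($C{\left(h \right)} = 24 + 4 \left(\left(- \frac{1}{39} + h\right) - 4\right) = 24 + 4 \left(- \frac{157}{39} + h\right) = 24 + \left(- \frac{628}{39} + 4 h\right) = \frac{308}{39} + 4 h$)
$\frac{33872 + C{\left(-60 \right)}}{431 + \left(10025 - -473\right)} = \frac{33872 + \left(\frac{308}{39} + 4 \left(-60\right)\right)}{431 + \left(10025 - -473\right)} = \frac{33872 + \left(\frac{308}{39} - 240\right)}{431 + \left(10025 + 473\right)} = \frac{33872 - \frac{9052}{39}}{431 + 10498} = \frac{1311956}{39 \cdot 10929} = \frac{1311956}{39} \cdot \frac{1}{10929} = \frac{1311956}{426231}$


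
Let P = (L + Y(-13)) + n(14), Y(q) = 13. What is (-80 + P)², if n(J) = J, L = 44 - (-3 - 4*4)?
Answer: 100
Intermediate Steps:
L = 63 (L = 44 - (-3 - 16) = 44 - 1*(-19) = 44 + 19 = 63)
P = 90 (P = (63 + 13) + 14 = 76 + 14 = 90)
(-80 + P)² = (-80 + 90)² = 10² = 100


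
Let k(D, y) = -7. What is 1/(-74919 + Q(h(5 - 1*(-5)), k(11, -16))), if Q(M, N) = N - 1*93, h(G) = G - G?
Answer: -1/75019 ≈ -1.3330e-5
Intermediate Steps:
h(G) = 0
Q(M, N) = -93 + N (Q(M, N) = N - 93 = -93 + N)
1/(-74919 + Q(h(5 - 1*(-5)), k(11, -16))) = 1/(-74919 + (-93 - 7)) = 1/(-74919 - 100) = 1/(-75019) = -1/75019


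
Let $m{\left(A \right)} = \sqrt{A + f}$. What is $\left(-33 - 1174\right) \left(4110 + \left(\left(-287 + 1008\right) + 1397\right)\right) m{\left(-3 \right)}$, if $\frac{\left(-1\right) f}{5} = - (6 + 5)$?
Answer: $- 15034392 \sqrt{13} \approx -5.4207 \cdot 10^{7}$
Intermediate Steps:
$f = 55$ ($f = - 5 \left(- (6 + 5)\right) = - 5 \left(\left(-1\right) 11\right) = \left(-5\right) \left(-11\right) = 55$)
$m{\left(A \right)} = \sqrt{55 + A}$ ($m{\left(A \right)} = \sqrt{A + 55} = \sqrt{55 + A}$)
$\left(-33 - 1174\right) \left(4110 + \left(\left(-287 + 1008\right) + 1397\right)\right) m{\left(-3 \right)} = \left(-33 - 1174\right) \left(4110 + \left(\left(-287 + 1008\right) + 1397\right)\right) \sqrt{55 - 3} = - 1207 \left(4110 + \left(721 + 1397\right)\right) \sqrt{52} = - 1207 \left(4110 + 2118\right) 2 \sqrt{13} = \left(-1207\right) 6228 \cdot 2 \sqrt{13} = - 7517196 \cdot 2 \sqrt{13} = - 15034392 \sqrt{13}$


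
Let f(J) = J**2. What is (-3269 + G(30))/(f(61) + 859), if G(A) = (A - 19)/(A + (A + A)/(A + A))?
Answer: -25332/35495 ≈ -0.71368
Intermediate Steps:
G(A) = (-19 + A)/(1 + A) (G(A) = (-19 + A)/(A + (2*A)/((2*A))) = (-19 + A)/(A + (2*A)*(1/(2*A))) = (-19 + A)/(A + 1) = (-19 + A)/(1 + A))
(-3269 + G(30))/(f(61) + 859) = (-3269 + (-19 + 30)/(1 + 30))/(61**2 + 859) = (-3269 + 11/31)/(3721 + 859) = (-3269 + (1/31)*11)/4580 = (-3269 + 11/31)*(1/4580) = -101328/31*1/4580 = -25332/35495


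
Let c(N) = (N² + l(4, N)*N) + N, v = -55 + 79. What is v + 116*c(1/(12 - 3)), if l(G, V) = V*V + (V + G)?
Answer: 66680/729 ≈ 91.468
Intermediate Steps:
l(G, V) = G + V + V² (l(G, V) = V² + (G + V) = G + V + V²)
v = 24
c(N) = N + N² + N*(4 + N + N²) (c(N) = (N² + (4 + N + N²)*N) + N = (N² + N*(4 + N + N²)) + N = N + N² + N*(4 + N + N²))
v + 116*c(1/(12 - 3)) = 24 + 116*((5 + (1/(12 - 3))² + 2/(12 - 3))/(12 - 3)) = 24 + 116*((5 + (1/9)² + 2/9)/9) = 24 + 116*((5 + (⅑)² + 2*(⅑))/9) = 24 + 116*((5 + 1/81 + 2/9)/9) = 24 + 116*((⅑)*(424/81)) = 24 + 116*(424/729) = 24 + 49184/729 = 66680/729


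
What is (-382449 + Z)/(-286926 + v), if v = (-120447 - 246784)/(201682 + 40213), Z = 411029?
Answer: -6913359100/69406332001 ≈ -0.099607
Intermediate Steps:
v = -367231/241895 ≈ -1.5181
(-382449 + Z)/(-286926 + v) = (-382449 + 411029)/(-286926 - 367231/241895) = 28580/(-69406332001/241895) = 28580*(-241895/69406332001) = -6913359100/69406332001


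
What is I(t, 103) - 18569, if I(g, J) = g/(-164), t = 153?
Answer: -3045469/164 ≈ -18570.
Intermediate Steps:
I(g, J) = -g/164 (I(g, J) = g*(-1/164) = -g/164)
I(t, 103) - 18569 = -1/164*153 - 18569 = -153/164 - 18569 = -3045469/164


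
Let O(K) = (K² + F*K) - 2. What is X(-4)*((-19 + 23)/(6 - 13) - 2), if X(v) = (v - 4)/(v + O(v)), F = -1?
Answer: 72/49 ≈ 1.4694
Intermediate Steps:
O(K) = -2 + K² - K (O(K) = (K² - K) - 2 = -2 + K² - K)
X(v) = (-4 + v)/(-2 + v²) (X(v) = (v - 4)/(v + (-2 + v² - v)) = (-4 + v)/(-2 + v²))
X(-4)*((-19 + 23)/(6 - 13) - 2) = ((-4 - 4)/(-2 + (-4)²))*((-19 + 23)/(6 - 13) - 2) = (-8/(-2 + 16))*(4/(-7) - 2) = (-8/14)*(4*(-⅐) - 2) = ((1/14)*(-8))*(-4/7 - 2) = -4/7*(-18/7) = 72/49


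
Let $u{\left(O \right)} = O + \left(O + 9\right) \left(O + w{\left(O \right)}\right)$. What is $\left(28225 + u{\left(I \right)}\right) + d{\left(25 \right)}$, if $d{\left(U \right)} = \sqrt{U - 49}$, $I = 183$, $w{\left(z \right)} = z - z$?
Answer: $63544 + 2 i \sqrt{6} \approx 63544.0 + 4.899 i$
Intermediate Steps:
$w{\left(z \right)} = 0$
$d{\left(U \right)} = \sqrt{-49 + U}$
$u{\left(O \right)} = O + O \left(9 + O\right)$ ($u{\left(O \right)} = O + \left(O + 9\right) \left(O + 0\right) = O + \left(9 + O\right) O = O + O \left(9 + O\right)$)
$\left(28225 + u{\left(I \right)}\right) + d{\left(25 \right)} = \left(28225 + 183 \left(10 + 183\right)\right) + \sqrt{-49 + 25} = \left(28225 + 183 \cdot 193\right) + \sqrt{-24} = \left(28225 + 35319\right) + 2 i \sqrt{6} = 63544 + 2 i \sqrt{6}$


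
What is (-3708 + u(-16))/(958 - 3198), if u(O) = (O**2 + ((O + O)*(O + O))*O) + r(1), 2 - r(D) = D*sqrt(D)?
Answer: 3967/448 ≈ 8.8549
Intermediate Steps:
r(D) = 2 - D**(3/2) (r(D) = 2 - D*sqrt(D) = 2 - D**(3/2))
u(O) = 1 + O**2 + 4*O**3 (u(O) = (O**2 + ((O + O)*(O + O))*O) + (2 - 1**(3/2)) = (O**2 + ((2*O)*(2*O))*O) + (2 - 1*1) = (O**2 + (4*O**2)*O) + (2 - 1) = (O**2 + 4*O**3) + 1 = 1 + O**2 + 4*O**3)
(-3708 + u(-16))/(958 - 3198) = (-3708 + (1 + (-16)**2 + 4*(-16)**3))/(958 - 3198) = (-3708 + (1 + 256 + 4*(-4096)))/(-2240) = (-3708 + (1 + 256 - 16384))*(-1/2240) = (-3708 - 16127)*(-1/2240) = -19835*(-1/2240) = 3967/448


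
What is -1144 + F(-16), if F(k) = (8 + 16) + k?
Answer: -1136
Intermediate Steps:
F(k) = 24 + k
-1144 + F(-16) = -1144 + (24 - 16) = -1144 + 8 = -1136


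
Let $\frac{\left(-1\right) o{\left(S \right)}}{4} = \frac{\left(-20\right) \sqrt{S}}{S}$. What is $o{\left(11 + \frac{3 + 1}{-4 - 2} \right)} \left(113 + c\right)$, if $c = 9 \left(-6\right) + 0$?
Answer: $\frac{4720 \sqrt{93}}{31} \approx 1468.3$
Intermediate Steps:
$c = -54$ ($c = -54 + 0 = -54$)
$o{\left(S \right)} = \frac{80}{\sqrt{S}}$ ($o{\left(S \right)} = - 4 \frac{\left(-20\right) \sqrt{S}}{S} = - 4 \left(- \frac{20}{\sqrt{S}}\right) = \frac{80}{\sqrt{S}}$)
$o{\left(11 + \frac{3 + 1}{-4 - 2} \right)} \left(113 + c\right) = \frac{80}{\sqrt{11 + \frac{3 + 1}{-4 - 2}}} \left(113 - 54\right) = \frac{80}{\sqrt{11 + \frac{4}{-6}}} \cdot 59 = \frac{80}{\sqrt{11 + 4 \left(- \frac{1}{6}\right)}} 59 = \frac{80}{\sqrt{11 - \frac{2}{3}}} \cdot 59 = \frac{80}{\frac{1}{3} \sqrt{93}} \cdot 59 = 80 \frac{\sqrt{93}}{31} \cdot 59 = \frac{80 \sqrt{93}}{31} \cdot 59 = \frac{4720 \sqrt{93}}{31}$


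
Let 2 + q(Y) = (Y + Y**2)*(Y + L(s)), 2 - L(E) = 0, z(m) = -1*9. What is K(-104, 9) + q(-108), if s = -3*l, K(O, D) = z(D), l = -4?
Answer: -1224947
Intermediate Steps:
z(m) = -9
K(O, D) = -9
s = 12 (s = -3*(-4) = 12)
L(E) = 2 (L(E) = 2 - 1*0 = 2 + 0 = 2)
q(Y) = -2 + (2 + Y)*(Y + Y**2) (q(Y) = -2 + (Y + Y**2)*(Y + 2) = -2 + (Y + Y**2)*(2 + Y) = -2 + (2 + Y)*(Y + Y**2))
K(-104, 9) + q(-108) = -9 + (-2 + (-108)**3 + 2*(-108) + 3*(-108)**2) = -9 + (-2 - 1259712 - 216 + 3*11664) = -9 + (-2 - 1259712 - 216 + 34992) = -9 - 1224938 = -1224947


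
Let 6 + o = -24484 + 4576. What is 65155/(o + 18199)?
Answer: -13031/343 ≈ -37.991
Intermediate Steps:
o = -19914 (o = -6 + (-24484 + 4576) = -6 - 19908 = -19914)
65155/(o + 18199) = 65155/(-19914 + 18199) = 65155/(-1715) = 65155*(-1/1715) = -13031/343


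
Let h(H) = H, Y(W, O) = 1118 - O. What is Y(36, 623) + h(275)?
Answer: 770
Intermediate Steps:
Y(36, 623) + h(275) = (1118 - 1*623) + 275 = (1118 - 623) + 275 = 495 + 275 = 770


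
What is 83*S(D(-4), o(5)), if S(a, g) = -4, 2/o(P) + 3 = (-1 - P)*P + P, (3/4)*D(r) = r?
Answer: -332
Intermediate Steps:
D(r) = 4*r/3
o(P) = 2/(-3 + P + P*(-1 - P)) (o(P) = 2/(-3 + ((-1 - P)*P + P)) = 2/(-3 + (P*(-1 - P) + P)) = 2/(-3 + (P + P*(-1 - P))) = 2/(-3 + P + P*(-1 - P)))
83*S(D(-4), o(5)) = 83*(-4) = -332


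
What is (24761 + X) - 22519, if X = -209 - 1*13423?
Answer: -11390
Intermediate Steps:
X = -13632 (X = -209 - 13423 = -13632)
(24761 + X) - 22519 = (24761 - 13632) - 22519 = 11129 - 22519 = -11390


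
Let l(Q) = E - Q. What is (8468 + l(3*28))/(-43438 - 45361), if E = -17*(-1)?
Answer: -8401/88799 ≈ -0.094607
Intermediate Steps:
E = 17
l(Q) = 17 - Q
(8468 + l(3*28))/(-43438 - 45361) = (8468 + (17 - 3*28))/(-43438 - 45361) = (8468 + (17 - 1*84))/(-88799) = (8468 + (17 - 84))*(-1/88799) = (8468 - 67)*(-1/88799) = 8401*(-1/88799) = -8401/88799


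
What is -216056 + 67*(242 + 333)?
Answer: -177531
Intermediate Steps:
-216056 + 67*(242 + 333) = -216056 + 67*575 = -216056 + 38525 = -177531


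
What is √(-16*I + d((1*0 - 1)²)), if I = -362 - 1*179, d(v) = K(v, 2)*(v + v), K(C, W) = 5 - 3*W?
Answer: √8654 ≈ 93.027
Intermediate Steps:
d(v) = -2*v (d(v) = (5 - 3*2)*(v + v) = (5 - 6)*(2*v) = -2*v)
I = -541 (I = -362 - 179 = -541)
√(-16*I + d((1*0 - 1)²)) = √(-16*(-541) - 2*(1*0 - 1)²) = √(8656 - 2*(0 - 1)²) = √(8656 - 2*(-1)²) = √(8656 - 2*1) = √(8656 - 2) = √8654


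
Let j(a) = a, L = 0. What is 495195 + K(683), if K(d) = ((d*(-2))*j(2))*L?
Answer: 495195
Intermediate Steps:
K(d) = 0 (K(d) = ((d*(-2))*2)*0 = (-2*d*2)*0 = -4*d*0 = 0)
495195 + K(683) = 495195 + 0 = 495195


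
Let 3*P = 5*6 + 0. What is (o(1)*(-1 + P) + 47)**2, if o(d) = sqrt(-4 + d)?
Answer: 1966 + 846*I*sqrt(3) ≈ 1966.0 + 1465.3*I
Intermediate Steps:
P = 10 (P = (5*6 + 0)/3 = (30 + 0)/3 = (1/3)*30 = 10)
(o(1)*(-1 + P) + 47)**2 = (sqrt(-4 + 1)*(-1 + 10) + 47)**2 = (sqrt(-3)*9 + 47)**2 = ((I*sqrt(3))*9 + 47)**2 = (9*I*sqrt(3) + 47)**2 = (47 + 9*I*sqrt(3))**2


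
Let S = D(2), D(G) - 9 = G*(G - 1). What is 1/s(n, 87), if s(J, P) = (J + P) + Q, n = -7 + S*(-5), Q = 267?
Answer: 1/292 ≈ 0.0034247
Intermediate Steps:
D(G) = 9 + G*(-1 + G) (D(G) = 9 + G*(G - 1) = 9 + G*(-1 + G))
S = 11 (S = 9 + 2² - 1*2 = 9 + 4 - 2 = 11)
n = -62 (n = -7 + 11*(-5) = -7 - 55 = -62)
s(J, P) = 267 + J + P (s(J, P) = (J + P) + 267 = 267 + J + P)
1/s(n, 87) = 1/(267 - 62 + 87) = 1/292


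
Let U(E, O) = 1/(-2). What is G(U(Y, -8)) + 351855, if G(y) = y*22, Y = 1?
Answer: 351844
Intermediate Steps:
U(E, O) = -½
G(y) = 22*y
G(U(Y, -8)) + 351855 = 22*(-½) + 351855 = -11 + 351855 = 351844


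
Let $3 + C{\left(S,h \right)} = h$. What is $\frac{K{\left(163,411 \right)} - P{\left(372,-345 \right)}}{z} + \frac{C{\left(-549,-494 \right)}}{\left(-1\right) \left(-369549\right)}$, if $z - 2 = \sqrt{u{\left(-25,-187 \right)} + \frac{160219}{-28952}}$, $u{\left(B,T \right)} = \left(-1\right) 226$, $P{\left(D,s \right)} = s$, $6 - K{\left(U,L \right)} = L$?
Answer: $\frac{7 \left(- 213 \sqrt{5390999922} + 45855695512 i\right)}{369549 \left(- 28952 i + 3 \sqrt{5390999922}\right)} \approx -0.51083 + 3.8762 i$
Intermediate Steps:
$K{\left(U,L \right)} = 6 - L$
$C{\left(S,h \right)} = -3 + h$
$u{\left(B,T \right)} = -226$
$z = 2 + \frac{3 i \sqrt{5390999922}}{14476}$ ($z = 2 + \sqrt{-226 + \frac{160219}{-28952}} = 2 + \sqrt{-226 + 160219 \left(- \frac{1}{28952}\right)} = 2 + \sqrt{-226 - \frac{160219}{28952}} = 2 + \sqrt{- \frac{6703371}{28952}} = 2 + \frac{3 i \sqrt{5390999922}}{14476} \approx 2.0 + 15.216 i$)
$\frac{K{\left(163,411 \right)} - P{\left(372,-345 \right)}}{z} + \frac{C{\left(-549,-494 \right)}}{\left(-1\right) \left(-369549\right)} = \frac{\left(6 - 411\right) - -345}{2 + \frac{3 i \sqrt{5390999922}}{14476}} + \frac{-3 - 494}{\left(-1\right) \left(-369549\right)} = \frac{\left(6 - 411\right) + 345}{2 + \frac{3 i \sqrt{5390999922}}{14476}} - \frac{497}{369549} = \frac{-405 + 345}{2 + \frac{3 i \sqrt{5390999922}}{14476}} - \frac{497}{369549} = - \frac{60}{2 + \frac{3 i \sqrt{5390999922}}{14476}} - \frac{497}{369549} = - \frac{497}{369549} - \frac{60}{2 + \frac{3 i \sqrt{5390999922}}{14476}}$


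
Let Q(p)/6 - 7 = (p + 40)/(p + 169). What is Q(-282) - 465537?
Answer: -52599483/113 ≈ -4.6548e+5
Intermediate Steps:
Q(p) = 42 + 6*(40 + p)/(169 + p) (Q(p) = 42 + 6*((p + 40)/(p + 169)) = 42 + 6*((40 + p)/(169 + p)) = 42 + 6*(40 + p)/(169 + p))
Q(-282) - 465537 = 6*(1223 + 8*(-282))/(169 - 282) - 465537 = 6*(1223 - 2256)/(-113) - 465537 = 6*(-1/113)*(-1033) - 465537 = 6198/113 - 465537 = -52599483/113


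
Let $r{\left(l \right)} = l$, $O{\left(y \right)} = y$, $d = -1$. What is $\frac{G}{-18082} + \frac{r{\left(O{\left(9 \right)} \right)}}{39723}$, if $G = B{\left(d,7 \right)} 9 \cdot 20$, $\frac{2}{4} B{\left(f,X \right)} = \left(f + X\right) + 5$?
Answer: $- \frac{26190057}{119711881} \approx -0.21878$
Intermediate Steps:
$B{\left(f,X \right)} = 10 + 2 X + 2 f$ ($B{\left(f,X \right)} = 2 \left(\left(f + X\right) + 5\right) = 2 \left(\left(X + f\right) + 5\right) = 2 \left(5 + X + f\right) = 10 + 2 X + 2 f$)
$G = 3960$ ($G = \left(10 + 2 \cdot 7 + 2 \left(-1\right)\right) 9 \cdot 20 = \left(10 + 14 - 2\right) 9 \cdot 20 = 22 \cdot 9 \cdot 20 = 198 \cdot 20 = 3960$)
$\frac{G}{-18082} + \frac{r{\left(O{\left(9 \right)} \right)}}{39723} = \frac{3960}{-18082} + \frac{9}{39723} = 3960 \left(- \frac{1}{18082}\right) + 9 \cdot \frac{1}{39723} = - \frac{1980}{9041} + \frac{3}{13241} = - \frac{26190057}{119711881}$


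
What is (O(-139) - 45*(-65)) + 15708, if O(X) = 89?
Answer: 18722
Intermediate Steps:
(O(-139) - 45*(-65)) + 15708 = (89 - 45*(-65)) + 15708 = (89 + 2925) + 15708 = 3014 + 15708 = 18722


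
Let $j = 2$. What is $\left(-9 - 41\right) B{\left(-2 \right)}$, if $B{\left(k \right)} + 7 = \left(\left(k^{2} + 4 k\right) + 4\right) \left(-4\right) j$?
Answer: $350$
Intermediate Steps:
$B{\left(k \right)} = -39 - 32 k - 8 k^{2}$ ($B{\left(k \right)} = -7 + \left(\left(k^{2} + 4 k\right) + 4\right) \left(-4\right) 2 = -7 + \left(4 + k^{2} + 4 k\right) \left(-4\right) 2 = -7 + \left(-16 - 16 k - 4 k^{2}\right) 2 = -7 - \left(32 + 8 k^{2} + 32 k\right) = -39 - 32 k - 8 k^{2}$)
$\left(-9 - 41\right) B{\left(-2 \right)} = \left(-9 - 41\right) \left(-39 - -64 - 8 \left(-2\right)^{2}\right) = - 50 \left(-39 + 64 - 32\right) = \left(-50\right) \left(-7\right) = 350$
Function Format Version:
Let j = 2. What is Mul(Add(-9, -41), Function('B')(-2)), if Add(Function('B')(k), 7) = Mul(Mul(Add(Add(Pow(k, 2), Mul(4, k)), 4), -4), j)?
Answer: 350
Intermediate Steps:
Function('B')(k) = Add(-39, Mul(-32, k), Mul(-8, Pow(k, 2))) (Function('B')(k) = Add(-7, Mul(Mul(Add(Add(Pow(k, 2), Mul(4, k)), 4), -4), 2)) = Add(-7, Mul(Mul(Add(4, Pow(k, 2), Mul(4, k)), -4), 2)) = Add(-7, Mul(Add(-16, Mul(-16, k), Mul(-4, Pow(k, 2))), 2)) = Add(-7, Add(-32, Mul(-32, k), Mul(-8, Pow(k, 2)))) = Add(-39, Mul(-32, k), Mul(-8, Pow(k, 2))))
Mul(Add(-9, -41), Function('B')(-2)) = Mul(Add(-9, -41), Add(-39, Mul(-32, -2), Mul(-8, Pow(-2, 2)))) = Mul(-50, Add(-39, 64, Mul(-8, 4))) = Mul(-50, Add(-39, 64, -32)) = Mul(-50, -7) = 350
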